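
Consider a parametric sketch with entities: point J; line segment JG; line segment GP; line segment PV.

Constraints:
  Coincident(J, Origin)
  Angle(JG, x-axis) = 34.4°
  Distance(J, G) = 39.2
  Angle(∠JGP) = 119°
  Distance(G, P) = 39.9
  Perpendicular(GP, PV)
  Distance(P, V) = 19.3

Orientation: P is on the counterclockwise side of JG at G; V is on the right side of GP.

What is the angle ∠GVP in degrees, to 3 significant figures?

64.2°

∠JGP = 119.0°, so GP runs at 34.4° + (180° − 119.0°) = 95.4° from the x-axis; with |GP| = 39.9, P = G + 39.9·(cos 95.4°, sin 95.4°) = (28.6, 61.9). GP ⟂ PV; with |PV| = 19.3 on the right of GP, V = P + 19.3·(0.996, 0.0941) = (47.8, 63.7). Then cos ∠GVP = VG·VP / (|VG||VP|), giving 64.2°.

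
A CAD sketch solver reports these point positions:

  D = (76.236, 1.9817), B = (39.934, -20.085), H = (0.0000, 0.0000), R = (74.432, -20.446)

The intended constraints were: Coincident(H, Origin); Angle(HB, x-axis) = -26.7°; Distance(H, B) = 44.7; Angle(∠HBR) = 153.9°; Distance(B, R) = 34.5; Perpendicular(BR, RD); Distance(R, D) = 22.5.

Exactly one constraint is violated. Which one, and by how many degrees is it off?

Perpendicular(BR, RD) — off by 4.00°.

H = (0.00, 0.00) ✓; HB at -26.70° ✓; |HB| = 44.70 ✓; ∠HBR = 153.9° ✓; |BR| = 34.50 ✓; ∠(BR, RD) = 86.00° ✗; |RD| = 22.50 ✓.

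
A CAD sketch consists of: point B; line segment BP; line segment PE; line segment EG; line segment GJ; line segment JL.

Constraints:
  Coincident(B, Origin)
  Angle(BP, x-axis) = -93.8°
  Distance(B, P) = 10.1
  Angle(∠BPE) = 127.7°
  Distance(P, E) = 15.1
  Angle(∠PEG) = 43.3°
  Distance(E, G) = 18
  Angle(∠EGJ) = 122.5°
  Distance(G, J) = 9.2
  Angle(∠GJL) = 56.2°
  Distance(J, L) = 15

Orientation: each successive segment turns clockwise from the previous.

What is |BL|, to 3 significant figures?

13.1

B is at the origin; BP runs at -93.8° with length 10.1, so P = (-0.669, -10.1). ∠BPE = 127.7° gives PE at -146° from the x-axis; with |PE| = 15.1, E = (-13.2, -18.5). ∠PEG = 43.3° gives EG at 77.2° from the x-axis; with |EG| = 18.0, G = (-9.21, -0.947). ∠EGJ = 122.5° gives GJ at 19.7° from the x-axis; with |GJ| = 9.2, J = (-0.553, 2.15). ∠GJL = 56.2° gives JL at -104° from the x-axis; with |JL| = 15.0, L = (-4.21, -12.4). Then |BL| = |L − B| = 13.1.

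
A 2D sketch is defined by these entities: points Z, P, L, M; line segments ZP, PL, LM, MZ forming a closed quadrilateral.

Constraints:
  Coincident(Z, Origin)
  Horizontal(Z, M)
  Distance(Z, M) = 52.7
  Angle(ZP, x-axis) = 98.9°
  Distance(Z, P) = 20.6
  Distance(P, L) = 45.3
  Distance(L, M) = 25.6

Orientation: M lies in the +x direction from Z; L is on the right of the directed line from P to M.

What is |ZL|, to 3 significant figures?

31.5

Z is at the origin; ZM is horizontal with |ZM| = 52.7 and M in +x, so M = (52.7, 0). ZP runs at 98.9° with |ZP| = 20.6, so P = (-3.19, 20.4). L is determined by |PL| = 45.3 and |LM| = 25.6 together: it lies at the intersection of circle(P, 45.3) and circle(M, 25.6). With |PM| = 59.5, the foot of the radical line on PM is 41.5 from P and the perpendicular offset is √(45.3² − 41.5²) = 18.2. Taking the right-of-PM solution: L = (29.6, -10.9).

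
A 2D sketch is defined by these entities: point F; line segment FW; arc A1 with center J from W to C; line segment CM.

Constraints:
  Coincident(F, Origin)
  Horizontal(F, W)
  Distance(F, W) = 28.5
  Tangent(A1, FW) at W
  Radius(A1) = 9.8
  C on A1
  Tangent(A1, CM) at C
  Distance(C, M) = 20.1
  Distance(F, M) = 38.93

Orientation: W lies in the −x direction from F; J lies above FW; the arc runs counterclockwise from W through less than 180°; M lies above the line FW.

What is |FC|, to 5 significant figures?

22.263

Checks: F = (0.00, 0.00) ✓; |JC| = 9.800 ✓; ∠(JC, CM) = 90.00° ✓; |CM| = 20.10 ✓; |FM| = 38.93 ✓.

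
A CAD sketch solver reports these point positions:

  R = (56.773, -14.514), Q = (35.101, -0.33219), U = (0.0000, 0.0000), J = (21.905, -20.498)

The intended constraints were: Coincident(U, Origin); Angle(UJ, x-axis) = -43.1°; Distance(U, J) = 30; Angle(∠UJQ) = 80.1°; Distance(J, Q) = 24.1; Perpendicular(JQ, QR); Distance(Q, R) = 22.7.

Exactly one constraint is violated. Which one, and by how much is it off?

Distance(Q, R) = 22.7 — off by 3.20.

U = (0.00, 0.00) ✓; UJ at -43.10° ✓; |UJ| = 30.00 ✓; ∠UJQ = 80.10° ✓; |JQ| = 24.10 ✓; ∠(JQ, QR) = 90.00° ✓; |QR| = 25.90 ✗.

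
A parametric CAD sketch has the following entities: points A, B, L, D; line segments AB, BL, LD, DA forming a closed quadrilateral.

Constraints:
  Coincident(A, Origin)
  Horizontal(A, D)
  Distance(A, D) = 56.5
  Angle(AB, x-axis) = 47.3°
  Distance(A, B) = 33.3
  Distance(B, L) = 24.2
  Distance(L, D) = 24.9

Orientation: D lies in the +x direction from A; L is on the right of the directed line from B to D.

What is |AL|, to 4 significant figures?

31.75

A is at the origin; A and D share the same y with |AD| = 56.5 and D in +x, so D = (56.5, 0). AB runs at 47.3° with |AB| = 33.3, so B = (22.58, 24.47). L is determined by |BL| = 24.2 and |LD| = 24.9 together: it lies at the intersection of circle(B, 24.2) and circle(D, 24.9). With |BD| = 41.82, the foot of the radical line on BD is 20.50 from B and the perpendicular offset is √(24.2² − 20.50²) = 12.86. Taking the right-of-BD solution: L = (31.68, 2.050).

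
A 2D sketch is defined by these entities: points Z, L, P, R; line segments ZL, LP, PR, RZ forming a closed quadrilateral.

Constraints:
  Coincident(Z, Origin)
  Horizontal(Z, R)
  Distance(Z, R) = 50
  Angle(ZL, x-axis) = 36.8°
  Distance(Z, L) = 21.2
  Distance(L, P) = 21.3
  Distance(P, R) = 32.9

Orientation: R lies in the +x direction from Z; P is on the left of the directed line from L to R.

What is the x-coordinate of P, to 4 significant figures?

32.16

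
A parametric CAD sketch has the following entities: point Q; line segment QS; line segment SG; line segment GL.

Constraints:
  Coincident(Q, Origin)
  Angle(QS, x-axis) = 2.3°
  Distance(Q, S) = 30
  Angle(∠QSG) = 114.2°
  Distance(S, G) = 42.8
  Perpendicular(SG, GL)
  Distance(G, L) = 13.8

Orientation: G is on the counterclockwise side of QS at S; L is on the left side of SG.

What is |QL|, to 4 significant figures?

56.74

Q is at the origin; QS runs at 2.3° with length 30.0, so S = 30.0·(cos 2.3°, sin 2.3°) = (29.98, 1.204). ∠QSG = 114.2°, so SG runs at 2.3° + (180° − 114.2°) = 68.10° from the x-axis; with |SG| = 42.8, G = S + 42.8·(cos 68.10°, sin 68.10°) = (45.94, 40.92). SG is perpendicular to GL; with |GL| = 13.8 on the left of SG, L = G + 13.8·(-0.9278, 0.3730) = (33.14, 46.06). Then |QL| = |L − Q| = 56.74.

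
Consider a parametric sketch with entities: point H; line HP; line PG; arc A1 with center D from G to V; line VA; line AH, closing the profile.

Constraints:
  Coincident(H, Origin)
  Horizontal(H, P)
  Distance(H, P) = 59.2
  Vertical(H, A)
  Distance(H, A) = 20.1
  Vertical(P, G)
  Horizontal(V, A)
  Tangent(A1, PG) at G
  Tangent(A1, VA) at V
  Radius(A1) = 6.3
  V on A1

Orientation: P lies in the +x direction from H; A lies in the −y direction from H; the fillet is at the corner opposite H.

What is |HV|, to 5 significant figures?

56.590

H is at the origin; HP is horizontal with |HP| = 59.2 and P on the +x side, so P = (59.200, 0.0000). H and A share the same x with |HA| = 20.1 and A on the −y side, so A = (0.0000, -20.100). The virtual corner opposite H is at (59.200, -20.100). The tangent condition forces DG to be normal to PG and the tangent condition forces DV to be normal to VA, with radius 6.3, so the center D sits 6.3 in from both sides at D = (52.900, -13.800). That places the tangent points at G = (59.200, -13.800) on PG and V = (52.900, -20.100) on VA. Then |HV| = |V − H| = 56.590.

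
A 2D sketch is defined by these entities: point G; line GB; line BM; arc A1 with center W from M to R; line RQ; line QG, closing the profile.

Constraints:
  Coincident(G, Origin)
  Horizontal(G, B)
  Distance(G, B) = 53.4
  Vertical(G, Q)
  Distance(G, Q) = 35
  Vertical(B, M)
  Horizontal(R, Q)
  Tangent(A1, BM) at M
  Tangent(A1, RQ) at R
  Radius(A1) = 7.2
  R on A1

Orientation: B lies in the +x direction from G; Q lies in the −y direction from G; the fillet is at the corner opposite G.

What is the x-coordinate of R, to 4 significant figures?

46.20

G is at the origin; GB is horizontal with |GB| = 53.4 and B on the +x side, so B = (53.40, 0.000). GQ is vertical with |GQ| = 35.0 and Q on the −y side, so Q = (0.000, -35.00). The virtual corner opposite G is at (53.40, -35.00). The tangent condition forces WM to be normal to BM and A1 meets RQ tangentially, so WR is at right angles to RQ, with radius 7.2, so the center W sits 7.2 in from both sides at W = (46.20, -27.80). That places the tangent points at M = (53.40, -27.80) on BM and R = (46.20, -35.00) on RQ. So R.x = 46.20.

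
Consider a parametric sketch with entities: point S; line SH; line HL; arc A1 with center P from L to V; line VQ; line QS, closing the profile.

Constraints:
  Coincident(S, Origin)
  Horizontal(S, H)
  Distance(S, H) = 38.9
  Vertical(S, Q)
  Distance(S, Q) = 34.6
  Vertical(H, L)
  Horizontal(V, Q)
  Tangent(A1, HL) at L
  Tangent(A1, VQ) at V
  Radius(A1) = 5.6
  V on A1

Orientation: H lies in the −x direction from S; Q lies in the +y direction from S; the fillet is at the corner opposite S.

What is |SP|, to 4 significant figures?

44.16

S and Q share the same x with |SQ| = 34.6 and Q on the +y side, so Q = (0.000, 34.60). The virtual corner opposite S is at (-38.90, 34.60). A1 meets HL tangentially, so PL is at right angles to HL and A1 meets VQ tangentially, so PV is at right angles to VQ, with radius 5.6, so the center P sits 5.6 in from both sides at P = (-33.30, 29.00). Then |SP| = |P − S| = 44.16.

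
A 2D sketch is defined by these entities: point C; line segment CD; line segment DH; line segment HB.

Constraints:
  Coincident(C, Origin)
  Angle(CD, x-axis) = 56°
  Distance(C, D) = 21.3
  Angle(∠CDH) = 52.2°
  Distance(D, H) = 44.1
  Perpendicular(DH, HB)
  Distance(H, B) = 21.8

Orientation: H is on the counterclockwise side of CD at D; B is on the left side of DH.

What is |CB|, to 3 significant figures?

31.4

∠CDH = 52.2°, so DH runs at 56.0° + (180° − 52.2°) = 184° from the x-axis; with |DH| = 44.1, H = D + 44.1·(cos 184°, sin 184°) = (-32.1, 14.7). DH ⟂ HB; with |HB| = 21.8 on the left of DH, B = H + 21.8·(0.0663, -0.998) = (-30.6, -7.02). Then |CB| = |B − C| = 31.4.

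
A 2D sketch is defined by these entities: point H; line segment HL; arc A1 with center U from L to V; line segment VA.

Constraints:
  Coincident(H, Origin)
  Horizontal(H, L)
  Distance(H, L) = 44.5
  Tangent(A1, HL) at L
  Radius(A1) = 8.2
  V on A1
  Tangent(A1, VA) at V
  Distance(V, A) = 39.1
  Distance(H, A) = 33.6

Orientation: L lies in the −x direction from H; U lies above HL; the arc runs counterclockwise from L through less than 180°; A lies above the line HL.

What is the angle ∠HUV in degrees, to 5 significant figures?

32.223°

Checks: ∠(UL, LH) = 90.00° ✓; |UL| = 8.200 ✓; |UV| = 8.200 ✓; ∠(UV, VA) = 90.00° ✓; |VA| = 39.10 ✓; |HA| = 33.60 ✓.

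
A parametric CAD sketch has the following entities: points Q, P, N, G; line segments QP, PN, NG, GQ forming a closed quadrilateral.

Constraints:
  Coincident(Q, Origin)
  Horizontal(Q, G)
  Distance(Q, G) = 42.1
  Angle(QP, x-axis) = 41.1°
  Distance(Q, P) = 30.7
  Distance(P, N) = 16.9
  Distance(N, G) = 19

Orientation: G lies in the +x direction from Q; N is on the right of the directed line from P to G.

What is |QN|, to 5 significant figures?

23.615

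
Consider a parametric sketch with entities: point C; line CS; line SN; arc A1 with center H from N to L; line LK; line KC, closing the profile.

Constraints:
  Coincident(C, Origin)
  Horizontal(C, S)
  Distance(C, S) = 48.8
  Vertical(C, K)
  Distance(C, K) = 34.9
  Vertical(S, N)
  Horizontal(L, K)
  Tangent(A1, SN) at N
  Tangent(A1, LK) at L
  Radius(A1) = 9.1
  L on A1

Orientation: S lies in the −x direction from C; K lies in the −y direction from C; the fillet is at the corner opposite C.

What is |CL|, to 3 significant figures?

52.9

The virtual corner opposite C is at (-48.8, -34.9). The tangent condition forces HN to be normal to SN and the tangent condition forces HL to be normal to LK, with radius 9.1, so the center H sits 9.1 in from both sides at H = (-39.7, -25.8). That places the tangent points at N = (-48.8, -25.8) on SN and L = (-39.7, -34.9) on LK. Then |CL| = |L − C| = 52.9.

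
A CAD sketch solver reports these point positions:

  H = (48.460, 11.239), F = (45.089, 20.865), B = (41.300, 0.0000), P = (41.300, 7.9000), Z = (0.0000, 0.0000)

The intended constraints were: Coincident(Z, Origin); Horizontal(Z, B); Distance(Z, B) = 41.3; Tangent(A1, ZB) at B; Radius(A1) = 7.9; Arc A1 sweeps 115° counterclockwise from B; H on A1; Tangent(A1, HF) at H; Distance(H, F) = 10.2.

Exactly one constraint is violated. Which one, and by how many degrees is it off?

Tangent(A1, HF) at H — off by 5.70°.

Z = (0.00, 0.00) ✓; Z.y = 0.00, B.y = 0.00 ✓; |ZB| = 41.30 ✓; ∠(PB, BZ) = 90.00° ✓; |PB| = 7.900 ✓; bearing(P→H) − bearing(P→B) = 115.0° ✓; |PH| = 7.900 ✓; ∠(PH, HF) = 95.70° ✗; |HF| = 10.20 ✓.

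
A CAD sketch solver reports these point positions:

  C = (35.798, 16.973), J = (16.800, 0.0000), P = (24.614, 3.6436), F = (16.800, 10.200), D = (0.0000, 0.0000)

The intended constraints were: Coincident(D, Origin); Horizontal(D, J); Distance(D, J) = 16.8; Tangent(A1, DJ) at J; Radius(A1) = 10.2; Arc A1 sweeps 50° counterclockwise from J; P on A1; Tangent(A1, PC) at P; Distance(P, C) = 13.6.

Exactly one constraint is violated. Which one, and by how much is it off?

Distance(P, C) = 13.6 — off by 3.80.

D = (0.00, 0.00) ✓; D.y = 0.00, J.y = 0.00 ✓; |DJ| = 16.80 ✓; ∠(FJ, JD) = 90.00° ✓; |FJ| = 10.20 ✓; bearing(F→P) − bearing(F→J) = 50.00° ✓; |FP| = 10.20 ✓; ∠(FP, PC) = 90.00° ✓; |PC| = 17.40 ✗.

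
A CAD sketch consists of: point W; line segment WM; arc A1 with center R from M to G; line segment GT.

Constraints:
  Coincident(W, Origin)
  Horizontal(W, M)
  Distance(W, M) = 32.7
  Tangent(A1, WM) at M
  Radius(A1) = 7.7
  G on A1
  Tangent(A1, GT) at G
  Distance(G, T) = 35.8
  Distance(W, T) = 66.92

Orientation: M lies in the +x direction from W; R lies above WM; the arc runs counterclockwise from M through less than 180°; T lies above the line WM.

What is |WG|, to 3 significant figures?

39.6

Checks: ∠(RM, MW) = 90.00° ✓; |RG| = 7.700 ✓; ∠(RG, GT) = 90.00° ✓; |GT| = 35.80 ✓; |WT| = 66.92 ✓.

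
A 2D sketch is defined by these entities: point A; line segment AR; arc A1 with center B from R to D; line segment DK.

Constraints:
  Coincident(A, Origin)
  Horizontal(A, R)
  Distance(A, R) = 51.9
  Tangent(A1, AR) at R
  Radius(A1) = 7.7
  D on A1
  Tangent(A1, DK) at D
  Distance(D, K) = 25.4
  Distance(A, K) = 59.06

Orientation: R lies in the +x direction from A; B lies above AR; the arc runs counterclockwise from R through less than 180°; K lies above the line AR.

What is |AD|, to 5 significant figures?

59.900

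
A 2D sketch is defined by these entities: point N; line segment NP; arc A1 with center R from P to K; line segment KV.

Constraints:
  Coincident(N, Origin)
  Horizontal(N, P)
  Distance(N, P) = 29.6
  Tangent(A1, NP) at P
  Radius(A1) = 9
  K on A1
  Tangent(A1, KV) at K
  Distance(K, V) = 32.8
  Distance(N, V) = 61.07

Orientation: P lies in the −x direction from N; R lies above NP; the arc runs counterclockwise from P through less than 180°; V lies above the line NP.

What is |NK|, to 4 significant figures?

28.41

N is at the origin; NP is horizontal with |NP| = 29.6 and P on the −x side, so P = (-29.60, 0.000). Since A1 is tangent to NP there, RP ⟂ NP, so R = P + (0, 9) = (-29.60, 9.000). Since RK ⟂ KV (tangency), |RV| = √(9.0² + 32.8²) = 34.01 regardless of where K sits on A1. So V lies on both circle(N, 61.07) and circle(R, 34.01); the above-NP intersection is V = (-48.24, 37.45). K is the foot of the tangent from V: K = (-23.65, 15.75).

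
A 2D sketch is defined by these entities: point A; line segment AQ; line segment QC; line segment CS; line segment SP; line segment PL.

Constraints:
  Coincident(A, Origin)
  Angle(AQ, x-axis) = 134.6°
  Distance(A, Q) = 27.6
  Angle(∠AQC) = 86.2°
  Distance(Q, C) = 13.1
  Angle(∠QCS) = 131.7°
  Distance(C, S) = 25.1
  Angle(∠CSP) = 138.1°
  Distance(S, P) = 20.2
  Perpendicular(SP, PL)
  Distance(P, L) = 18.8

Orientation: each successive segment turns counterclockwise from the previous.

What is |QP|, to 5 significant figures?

48.990

A is at the origin; AQ runs at 134.6° with length 27.6, so Q = (-19.379, 19.652). ∠AQC = 86.2° gives QC at -131.60° from the x-axis; with |QC| = 13.1, C = (-28.077, 9.8558). ∠QCS = 131.7° gives CS at -83.300° from the x-axis; with |CS| = 25.1, S = (-25.148, -15.073). ∠CSP = 138.1° gives SP at -41.400° from the x-axis; with |SP| = 20.2, P = (-9.9962, -28.431). Then |QP| = |P − Q| = 48.990.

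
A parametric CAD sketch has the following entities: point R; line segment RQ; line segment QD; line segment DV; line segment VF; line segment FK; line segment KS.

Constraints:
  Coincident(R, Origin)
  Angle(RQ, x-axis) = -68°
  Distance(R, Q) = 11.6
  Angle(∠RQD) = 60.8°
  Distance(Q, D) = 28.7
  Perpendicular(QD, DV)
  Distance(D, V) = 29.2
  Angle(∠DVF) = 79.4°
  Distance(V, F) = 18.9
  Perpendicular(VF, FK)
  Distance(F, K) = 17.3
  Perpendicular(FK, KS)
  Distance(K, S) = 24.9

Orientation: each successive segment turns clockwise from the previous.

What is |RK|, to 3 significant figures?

7.77

∠DVF = 79.4° gives VF at -17.8° from the x-axis; with |VF| = 18.9, F = (-2.47, 16.0). The perpendicularity gives FK at right angles to VF, so FK runs at -108°; with |FK| = 17.3, K = (-7.76, -0.438). Then |RK| = |K − R| = 7.77.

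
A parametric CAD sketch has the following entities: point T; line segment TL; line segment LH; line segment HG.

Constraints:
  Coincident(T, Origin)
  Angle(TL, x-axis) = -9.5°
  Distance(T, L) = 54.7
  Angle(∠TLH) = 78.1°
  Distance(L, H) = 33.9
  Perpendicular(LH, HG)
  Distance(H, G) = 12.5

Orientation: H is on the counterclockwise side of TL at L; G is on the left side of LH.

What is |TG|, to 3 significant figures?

46.8

T is at the origin; TL runs at -9.5° with length 54.7, so L = 54.7·(cos -9.5°, sin -9.5°) = (53.9, -9.03). ∠TLH = 78.1°, so LH runs at -9.5° + (180° − 78.1°) = 92.4° from the x-axis; with |LH| = 33.9, H = L + 33.9·(cos 92.4°, sin 92.4°) = (52.5, 24.8). The perpendicularity gives HG at right angles to LH; with |HG| = 12.5 on the left of LH, G = H + 12.5·(-0.999, -0.0419) = (40.0, 24.3). Then |TG| = |G − T| = 46.8.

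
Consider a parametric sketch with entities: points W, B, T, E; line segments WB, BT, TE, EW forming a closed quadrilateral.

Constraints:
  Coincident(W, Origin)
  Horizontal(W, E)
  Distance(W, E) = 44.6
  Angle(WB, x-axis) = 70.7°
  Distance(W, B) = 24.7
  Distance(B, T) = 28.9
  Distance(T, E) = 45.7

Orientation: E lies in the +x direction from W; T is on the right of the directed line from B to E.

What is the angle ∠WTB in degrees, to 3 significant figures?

5.82°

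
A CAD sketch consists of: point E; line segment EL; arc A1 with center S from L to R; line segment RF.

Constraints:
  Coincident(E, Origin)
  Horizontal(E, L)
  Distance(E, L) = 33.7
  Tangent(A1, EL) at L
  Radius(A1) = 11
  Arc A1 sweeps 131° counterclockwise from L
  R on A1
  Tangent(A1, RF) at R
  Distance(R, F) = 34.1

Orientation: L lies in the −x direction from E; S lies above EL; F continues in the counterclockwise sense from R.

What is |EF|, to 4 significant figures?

64.91

On A1, L sits at bearing -90° from S; a 131° counterclockwise sweep puts R at bearing 41°, so R = S + 11.0·(cos 41°, sin 41°) = (-25.40, 18.22). A1 meets RF tangentially, so SR is at right angles to RF, so RF runs along (−sin 41°, cos 41°); with |RF| = 34.1, F = (-47.77, 43.95). Then |EF| = |F − E| = 64.91.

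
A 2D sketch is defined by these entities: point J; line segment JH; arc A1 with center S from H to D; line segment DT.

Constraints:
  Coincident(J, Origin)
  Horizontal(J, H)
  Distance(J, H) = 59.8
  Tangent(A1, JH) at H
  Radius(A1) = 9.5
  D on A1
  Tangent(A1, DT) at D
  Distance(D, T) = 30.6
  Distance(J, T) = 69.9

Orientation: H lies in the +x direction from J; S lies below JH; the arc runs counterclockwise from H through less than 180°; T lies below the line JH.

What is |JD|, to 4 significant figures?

51.73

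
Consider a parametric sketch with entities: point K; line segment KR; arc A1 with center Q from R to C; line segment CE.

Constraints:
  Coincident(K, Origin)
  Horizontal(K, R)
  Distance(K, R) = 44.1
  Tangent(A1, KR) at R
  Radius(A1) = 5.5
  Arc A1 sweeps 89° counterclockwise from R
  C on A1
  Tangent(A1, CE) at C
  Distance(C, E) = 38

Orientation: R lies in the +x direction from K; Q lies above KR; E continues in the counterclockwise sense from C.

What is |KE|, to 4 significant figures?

66.41

K is at the origin; K and R share the same y with |KR| = 44.1 and R on the +x side, so R = (44.10, 0.000). A1 meets KR tangentially, so QR is at right angles to KR, so Q = R + (0, 5.5) = (44.10, 5.500). On A1, R sits at bearing -90° from Q; an 89° counterclockwise sweep puts C at bearing -1°, so C = Q + 5.5·(cos -1°, sin -1°) = (49.60, 5.404). Tangency of A1 to CE means the radius QC is perpendicular to CE, so CE runs along (−sin -1°, cos -1°); with |CE| = 38.0, E = (50.26, 43.40). Then |KE| = |E − K| = 66.41.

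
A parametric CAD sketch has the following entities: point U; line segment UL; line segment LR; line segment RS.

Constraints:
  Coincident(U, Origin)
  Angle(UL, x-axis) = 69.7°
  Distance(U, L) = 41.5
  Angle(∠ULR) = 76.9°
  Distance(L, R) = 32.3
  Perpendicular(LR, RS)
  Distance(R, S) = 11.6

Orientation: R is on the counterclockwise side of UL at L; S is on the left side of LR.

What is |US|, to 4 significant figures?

36.81

∠ULR = 76.9°, so LR runs at 69.7° + (180° − 76.9°) = 172.8° from the x-axis; with |LR| = 32.3, R = L + 32.3·(cos 172.8°, sin 172.8°) = (-17.65, 42.97). The perpendicularity gives RS at right angles to LR; with |RS| = 11.6 on the left of LR, S = R + 11.6·(-0.1253, -0.9921) = (-19.10, 31.46). Then |US| = |S − U| = 36.81.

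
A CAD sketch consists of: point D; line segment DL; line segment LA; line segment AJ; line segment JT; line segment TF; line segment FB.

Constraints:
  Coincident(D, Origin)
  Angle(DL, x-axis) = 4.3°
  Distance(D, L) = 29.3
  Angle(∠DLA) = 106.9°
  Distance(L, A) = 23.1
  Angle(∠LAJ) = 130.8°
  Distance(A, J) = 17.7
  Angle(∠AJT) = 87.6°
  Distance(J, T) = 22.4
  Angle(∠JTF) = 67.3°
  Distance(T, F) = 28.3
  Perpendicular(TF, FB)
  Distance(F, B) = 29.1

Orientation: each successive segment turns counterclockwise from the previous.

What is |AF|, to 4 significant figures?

13.65

D is at the origin; DL runs at 4.3° with length 29.3, so L = (29.22, 2.197). ∠DLA = 106.9° gives LA at 77.40° from the x-axis; with |LA| = 23.1, A = (34.26, 24.74). ∠LAJ = 130.8° gives AJ at 126.6° from the x-axis; with |AJ| = 17.7, J = (23.70, 38.95). ∠AJT = 87.6° gives JT at -141.0° from the x-axis; with |JT| = 22.4, T = (6.295, 24.85). ∠JTF = 67.3° gives TF at -28.30° from the x-axis; with |TF| = 28.3, F = (31.21, 11.44). Then |AF| = |F − A| = 13.65.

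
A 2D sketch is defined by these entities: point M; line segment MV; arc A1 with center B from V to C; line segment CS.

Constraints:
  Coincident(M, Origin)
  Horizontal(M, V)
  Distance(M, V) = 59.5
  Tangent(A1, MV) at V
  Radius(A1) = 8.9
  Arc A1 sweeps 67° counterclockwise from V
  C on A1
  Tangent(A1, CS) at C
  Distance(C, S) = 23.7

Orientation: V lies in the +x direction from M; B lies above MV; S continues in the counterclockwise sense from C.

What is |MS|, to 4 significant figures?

81.63

On A1, V sits at bearing -90° from B; a 67° counterclockwise sweep puts C at bearing -23°, so C = B + 8.9·(cos -23°, sin -23°) = (67.69, 5.422). Since A1 is tangent to CS there, BC ⟂ CS, so CS runs along (−sin -23°, cos -23°); with |CS| = 23.7, S = (76.95, 27.24). Then |MS| = |S − M| = 81.63.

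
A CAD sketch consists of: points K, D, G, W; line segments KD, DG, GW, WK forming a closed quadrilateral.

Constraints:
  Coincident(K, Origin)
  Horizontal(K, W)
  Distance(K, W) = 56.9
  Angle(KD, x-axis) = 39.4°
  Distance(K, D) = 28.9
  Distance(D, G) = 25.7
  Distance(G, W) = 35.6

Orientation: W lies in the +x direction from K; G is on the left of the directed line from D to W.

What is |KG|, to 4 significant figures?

54.55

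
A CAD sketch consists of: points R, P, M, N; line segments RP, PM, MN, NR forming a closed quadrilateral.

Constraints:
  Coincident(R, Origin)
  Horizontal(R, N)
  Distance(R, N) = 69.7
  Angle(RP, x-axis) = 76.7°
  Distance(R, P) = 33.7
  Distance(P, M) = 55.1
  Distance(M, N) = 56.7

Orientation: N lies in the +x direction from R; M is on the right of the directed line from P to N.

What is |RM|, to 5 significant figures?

27.537

Checks: |PM| = 55.10 ✓; |MN| = 56.70 ✓.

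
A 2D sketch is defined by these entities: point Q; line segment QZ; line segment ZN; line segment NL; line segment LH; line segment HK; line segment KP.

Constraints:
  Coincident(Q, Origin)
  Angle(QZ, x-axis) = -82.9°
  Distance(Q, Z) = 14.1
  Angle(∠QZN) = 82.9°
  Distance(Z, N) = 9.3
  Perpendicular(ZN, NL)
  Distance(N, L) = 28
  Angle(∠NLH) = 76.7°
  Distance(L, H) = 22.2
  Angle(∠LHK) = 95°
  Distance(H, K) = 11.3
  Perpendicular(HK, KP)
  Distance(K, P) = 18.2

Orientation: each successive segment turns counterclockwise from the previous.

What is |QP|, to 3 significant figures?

5.60

Q is at the origin; QZ runs at -82.9° with length 14.1, so Z = (1.74, -14.0). ∠QZN = 82.9° gives ZN at 14.2° from the x-axis; with |ZN| = 9.3, N = (10.8, -11.7). The perpendicularity gives NL at right angles to ZN, so NL runs at 104°; with |NL| = 28.0, L = (3.89, 15.4). ∠NLH = 76.7° gives LH at -152° from the x-axis; with |LH| = 22.2, H = (-15.8, 5.18). ∠LHK = 95.0° gives HK at -67.5° from the x-axis; with |HK| = 11.3, K = (-11.5, -5.26). HK ⟂ KP, so KP runs at 22.5°; with |KP| = 18.2, P = (5.34, 1.71). Then |QP| = |P − Q| = 5.60.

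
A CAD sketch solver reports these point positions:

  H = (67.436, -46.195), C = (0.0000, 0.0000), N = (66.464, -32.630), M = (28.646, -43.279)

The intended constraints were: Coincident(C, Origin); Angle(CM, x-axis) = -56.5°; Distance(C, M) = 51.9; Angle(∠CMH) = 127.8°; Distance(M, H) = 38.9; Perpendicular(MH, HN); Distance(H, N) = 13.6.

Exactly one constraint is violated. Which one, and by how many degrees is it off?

Perpendicular(MH, HN) — off by 8.40°.

C = (0.00, 0.00) ✓; CM at -56.50° ✓; |CM| = 51.90 ✓; ∠CMH = 127.8° ✓; |MH| = 38.90 ✓; ∠(MH, HN) = 98.40° ✗; |HN| = 13.60 ✓.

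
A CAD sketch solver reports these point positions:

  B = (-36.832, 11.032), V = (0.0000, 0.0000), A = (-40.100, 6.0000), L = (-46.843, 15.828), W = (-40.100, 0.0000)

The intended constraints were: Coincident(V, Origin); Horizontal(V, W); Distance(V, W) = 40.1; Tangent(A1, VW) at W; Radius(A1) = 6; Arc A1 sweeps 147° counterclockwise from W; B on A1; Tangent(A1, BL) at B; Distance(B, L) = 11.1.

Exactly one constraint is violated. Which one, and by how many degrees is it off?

Tangent(A1, BL) at B — off by 7.40°.

V = (0.00, 0.00) ✓; V.y = 0.00, W.y = 0.00 ✓; |VW| = 40.10 ✓; ∠(AW, WV) = 90.00° ✓; |AW| = 6.000 ✓; bearing(A→B) − bearing(A→W) = 147.0° ✓; |AB| = 6.000 ✓; ∠(AB, BL) = 82.60° ✗; |BL| = 11.10 ✓.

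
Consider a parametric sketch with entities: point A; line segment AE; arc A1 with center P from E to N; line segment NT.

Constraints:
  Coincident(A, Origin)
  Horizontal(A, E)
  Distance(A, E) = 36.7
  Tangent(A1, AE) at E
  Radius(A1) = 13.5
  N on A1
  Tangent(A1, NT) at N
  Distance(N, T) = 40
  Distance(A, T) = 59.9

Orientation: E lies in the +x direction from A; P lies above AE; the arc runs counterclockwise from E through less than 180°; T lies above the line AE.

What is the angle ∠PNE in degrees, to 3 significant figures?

28.0°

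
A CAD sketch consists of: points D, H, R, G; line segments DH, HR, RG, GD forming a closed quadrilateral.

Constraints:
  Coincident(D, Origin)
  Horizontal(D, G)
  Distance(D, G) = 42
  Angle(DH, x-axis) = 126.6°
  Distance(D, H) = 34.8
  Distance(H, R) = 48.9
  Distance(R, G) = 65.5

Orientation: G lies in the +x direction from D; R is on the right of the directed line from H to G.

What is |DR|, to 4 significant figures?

29.01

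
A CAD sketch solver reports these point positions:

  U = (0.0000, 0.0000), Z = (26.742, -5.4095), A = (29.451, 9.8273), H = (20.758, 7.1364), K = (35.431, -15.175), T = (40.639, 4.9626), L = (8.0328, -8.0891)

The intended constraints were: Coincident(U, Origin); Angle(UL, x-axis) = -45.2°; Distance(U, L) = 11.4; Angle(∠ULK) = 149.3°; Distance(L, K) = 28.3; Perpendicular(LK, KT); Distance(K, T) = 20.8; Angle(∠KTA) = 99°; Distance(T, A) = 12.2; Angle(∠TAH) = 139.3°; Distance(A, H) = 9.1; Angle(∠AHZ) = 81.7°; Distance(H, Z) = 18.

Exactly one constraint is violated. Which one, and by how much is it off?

Distance(H, Z) = 18 — off by 4.10.

U = (0.00, 0.00) ✓; UL at -45.20° ✓; |UL| = 11.40 ✓; ∠ULK = 149.3° ✓; |LK| = 28.30 ✓; ∠(LK, KT) = 90.00° ✓; |KT| = 20.80 ✓; ∠KTA = 99.00° ✓; |TA| = 12.20 ✓; ∠TAH = 139.3° ✓; |AH| = 9.100 ✓; ∠AHZ = 81.70° ✓; |HZ| = 13.90 ✗.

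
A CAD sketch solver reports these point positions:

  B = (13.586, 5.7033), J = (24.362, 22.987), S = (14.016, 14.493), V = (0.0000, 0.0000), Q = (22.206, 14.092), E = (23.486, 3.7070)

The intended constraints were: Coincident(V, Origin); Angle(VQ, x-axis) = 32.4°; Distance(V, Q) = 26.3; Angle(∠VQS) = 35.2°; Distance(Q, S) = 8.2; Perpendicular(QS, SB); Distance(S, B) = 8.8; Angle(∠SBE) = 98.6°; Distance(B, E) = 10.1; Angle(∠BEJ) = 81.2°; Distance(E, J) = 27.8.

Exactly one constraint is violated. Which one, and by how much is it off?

Distance(E, J) = 27.8 — off by 8.50.

V = (0.00, 0.00) ✓; VQ at 32.40° ✓; |VQ| = 26.30 ✓; ∠VQS = 35.20° ✓; |QS| = 8.200 ✓; ∠(QS, SB) = 90.00° ✓; |SB| = 8.800 ✓; ∠SBE = 98.60° ✓; |BE| = 10.10 ✓; ∠BEJ = 81.20° ✓; |EJ| = 19.30 ✗.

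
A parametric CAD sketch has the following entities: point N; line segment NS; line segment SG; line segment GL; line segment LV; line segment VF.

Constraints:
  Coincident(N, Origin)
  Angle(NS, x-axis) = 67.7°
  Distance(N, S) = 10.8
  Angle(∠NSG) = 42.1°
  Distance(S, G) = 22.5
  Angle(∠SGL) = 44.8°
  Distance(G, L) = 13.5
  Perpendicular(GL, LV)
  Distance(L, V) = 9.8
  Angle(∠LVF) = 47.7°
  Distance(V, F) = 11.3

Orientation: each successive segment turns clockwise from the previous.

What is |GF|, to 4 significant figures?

5.591

N is at the origin; NS runs at 67.7° with length 10.8, so S = (4.098, 9.992). ∠NSG = 42.1° gives SG at -70.20° from the x-axis; with |SG| = 22.5, G = (11.72, -11.18). ∠SGL = 44.8° gives GL at 154.6° from the x-axis; with |GL| = 13.5, L = (-0.4753, -5.387). The perpendicularity gives LV at right angles to GL, so LV runs at 64.60°; with |LV| = 9.8, V = (3.728, 3.466). ∠LVF = 47.7° gives VF at -67.70° from the x-axis; with |VF| = 11.3, F = (8.016, -6.989). Then |GF| = |F − G| = 5.591.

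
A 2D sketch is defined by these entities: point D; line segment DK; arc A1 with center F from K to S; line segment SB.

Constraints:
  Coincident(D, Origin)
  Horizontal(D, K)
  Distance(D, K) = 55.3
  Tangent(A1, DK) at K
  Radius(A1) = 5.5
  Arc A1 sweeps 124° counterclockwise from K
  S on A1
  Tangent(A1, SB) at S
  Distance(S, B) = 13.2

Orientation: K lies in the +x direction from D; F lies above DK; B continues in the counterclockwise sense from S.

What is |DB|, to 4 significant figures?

55.99

D is at the origin; DK is horizontal with |DK| = 55.3 and K on the +x side, so K = (55.30, 0.000). A1 meets DK tangentially, so FK is at right angles to DK, so F = K + (0, 5.5) = (55.30, 5.500). On A1, K sits at bearing -90° from F; a 124° counterclockwise sweep puts S at bearing 34°, so S = F + 5.5·(cos 34°, sin 34°) = (59.86, 8.576). A1 meets SB tangentially, so FS is at right angles to SB, so SB runs along (−sin 34°, cos 34°); with |SB| = 13.2, B = (52.48, 19.52). Then |DB| = |B − D| = 55.99.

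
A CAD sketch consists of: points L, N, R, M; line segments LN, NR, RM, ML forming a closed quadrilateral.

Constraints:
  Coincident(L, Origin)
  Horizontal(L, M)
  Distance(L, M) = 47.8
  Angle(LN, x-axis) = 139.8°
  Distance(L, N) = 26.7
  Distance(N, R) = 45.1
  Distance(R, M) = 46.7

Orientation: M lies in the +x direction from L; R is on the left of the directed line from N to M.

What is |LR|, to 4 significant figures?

42.43

Checks: |NR| = 45.10 ✓; |RM| = 46.70 ✓.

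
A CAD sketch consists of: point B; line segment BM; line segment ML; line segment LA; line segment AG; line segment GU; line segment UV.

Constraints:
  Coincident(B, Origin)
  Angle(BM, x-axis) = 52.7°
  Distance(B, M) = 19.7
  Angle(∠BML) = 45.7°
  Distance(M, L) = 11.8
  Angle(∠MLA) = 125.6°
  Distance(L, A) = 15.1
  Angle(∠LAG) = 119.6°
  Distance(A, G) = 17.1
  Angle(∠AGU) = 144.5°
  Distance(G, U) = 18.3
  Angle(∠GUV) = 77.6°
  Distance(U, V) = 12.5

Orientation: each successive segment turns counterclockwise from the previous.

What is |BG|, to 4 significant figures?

13.71

B is at the origin; BM runs at 52.7° with length 19.7, so M = (11.94, 15.67). ∠BML = 45.7° gives ML at -173.0° from the x-axis; with |ML| = 11.8, L = (0.2259, 14.23). ∠MLA = 125.6° gives LA at -118.6° from the x-axis; with |LA| = 15.1, A = (-7.002, 0.9752). ∠LAG = 119.6° gives AG at -58.20° from the x-axis; with |AG| = 17.1, G = (2.009, -13.56). Then |BG| = |G − B| = 13.71.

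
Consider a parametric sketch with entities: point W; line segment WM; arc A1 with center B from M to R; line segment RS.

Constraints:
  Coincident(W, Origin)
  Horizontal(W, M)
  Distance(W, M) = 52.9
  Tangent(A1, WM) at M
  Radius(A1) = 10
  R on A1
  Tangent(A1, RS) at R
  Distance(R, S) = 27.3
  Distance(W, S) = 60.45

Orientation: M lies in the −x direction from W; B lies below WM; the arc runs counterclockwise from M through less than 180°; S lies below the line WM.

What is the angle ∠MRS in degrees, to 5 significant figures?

118.77°

W is at the origin; W and M share the same y with |WM| = 52.9 and M on the −x side, so M = (-52.900, 0.0000). A1 meets WM tangentially, so BM is at right angles to WM, so B = M + (0, -10) = (-52.900, -10.000). Since BR ⟂ RS (tangency), |BS| = √(10.0² + 27.3²) = 29.074 regardless of where R sits on A1. So S lies on both circle(W, 60.45) and circle(B, 29.074); the below-WM intersection is S = (-46.685, -38.402). R is the foot of the tangent from S: R = (-61.338, -15.367).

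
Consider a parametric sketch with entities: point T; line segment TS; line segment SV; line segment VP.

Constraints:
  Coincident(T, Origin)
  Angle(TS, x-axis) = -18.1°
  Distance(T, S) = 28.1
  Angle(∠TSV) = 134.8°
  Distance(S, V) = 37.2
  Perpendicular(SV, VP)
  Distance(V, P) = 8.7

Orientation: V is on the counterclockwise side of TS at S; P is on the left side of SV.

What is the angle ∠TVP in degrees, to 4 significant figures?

70.72°

∠TSV = 134.8°, so SV runs at -18.1° + (180° − 134.8°) = 27.10° from the x-axis; with |SV| = 37.2, V = S + 37.2·(cos 27.10°, sin 27.10°) = (59.83, 8.216). SV ⟂ VP; with |VP| = 8.7 on the left of SV, P = V + 8.7·(-0.4555, 0.8902) = (55.86, 15.96). Then cos ∠TVP = VT·VP / (|VT||VP|), giving 70.72°.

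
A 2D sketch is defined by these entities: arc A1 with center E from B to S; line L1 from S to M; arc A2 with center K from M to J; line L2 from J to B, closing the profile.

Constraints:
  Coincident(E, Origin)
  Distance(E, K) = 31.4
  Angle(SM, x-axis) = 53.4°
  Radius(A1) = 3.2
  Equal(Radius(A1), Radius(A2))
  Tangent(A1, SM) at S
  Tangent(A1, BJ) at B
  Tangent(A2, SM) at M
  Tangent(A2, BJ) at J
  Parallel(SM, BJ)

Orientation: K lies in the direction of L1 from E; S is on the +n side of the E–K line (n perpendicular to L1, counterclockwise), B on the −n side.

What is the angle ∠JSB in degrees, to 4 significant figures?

78.48°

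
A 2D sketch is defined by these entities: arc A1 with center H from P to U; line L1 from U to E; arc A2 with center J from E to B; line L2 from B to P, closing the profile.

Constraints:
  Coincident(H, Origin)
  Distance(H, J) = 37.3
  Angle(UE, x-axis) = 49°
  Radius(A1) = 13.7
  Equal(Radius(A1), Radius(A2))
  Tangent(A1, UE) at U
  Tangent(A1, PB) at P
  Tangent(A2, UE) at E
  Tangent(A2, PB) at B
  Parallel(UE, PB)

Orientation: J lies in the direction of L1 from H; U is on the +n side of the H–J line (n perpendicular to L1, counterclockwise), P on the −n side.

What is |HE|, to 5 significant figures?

39.736

The slot axis is L1's direction at 49.0°, so u = (cos 49.0°, sin 49.0°) = (0.65606, 0.75471) and n = (−sin 49.0°, cos 49.0°) = (-0.75471, 0.65606). H is at the origin and J lies 37.3 along u from H, so J = 37.3·u = (24.471, 28.151). Tangency of A1 to both parallel lines with radius 13.7 puts U and P at H ± 13.7·n: U = (-10.340, 8.9880), P = (10.340, -8.9880). Equal radii place E and B the same way about J: E = J + 13.7·n = (14.131, 37.139), B = J − 13.7·n = (34.811, 19.163). Then |HE| = |E − H| = 39.736.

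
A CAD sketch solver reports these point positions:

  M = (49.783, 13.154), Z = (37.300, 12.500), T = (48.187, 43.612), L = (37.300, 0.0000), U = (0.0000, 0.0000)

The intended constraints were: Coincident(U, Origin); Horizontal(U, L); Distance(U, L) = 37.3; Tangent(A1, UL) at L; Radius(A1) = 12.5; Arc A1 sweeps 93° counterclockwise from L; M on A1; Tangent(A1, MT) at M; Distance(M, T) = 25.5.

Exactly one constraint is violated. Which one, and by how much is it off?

Distance(M, T) = 25.5 — off by 5.00.

U = (0.00, 0.00) ✓; U.y = 0.00, L.y = 0.00 ✓; |UL| = 37.30 ✓; ∠(ZL, LU) = 90.00° ✓; |ZL| = 12.50 ✓; bearing(Z→M) − bearing(Z→L) = 93.00° ✓; |ZM| = 12.50 ✓; ∠(ZM, MT) = 90.00° ✓; |MT| = 30.50 ✗.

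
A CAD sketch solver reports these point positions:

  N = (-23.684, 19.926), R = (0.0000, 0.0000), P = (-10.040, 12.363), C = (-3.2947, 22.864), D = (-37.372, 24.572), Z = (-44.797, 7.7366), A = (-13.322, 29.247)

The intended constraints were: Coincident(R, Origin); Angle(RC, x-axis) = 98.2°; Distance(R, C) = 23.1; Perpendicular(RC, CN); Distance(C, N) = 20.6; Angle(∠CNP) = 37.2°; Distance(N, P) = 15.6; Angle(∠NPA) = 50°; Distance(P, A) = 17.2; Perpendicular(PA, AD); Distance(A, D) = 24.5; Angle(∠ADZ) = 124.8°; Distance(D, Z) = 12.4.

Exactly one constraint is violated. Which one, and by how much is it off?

Distance(D, Z) = 12.4 — off by 6.00.

R = (0.00, 0.00) ✓; RC at 98.20° ✓; |RC| = 23.10 ✓; ∠(RC, CN) = 90.00° ✓; |CN| = 20.60 ✓; ∠CNP = 37.20° ✓; |NP| = 15.60 ✓; ∠NPA = 50.00° ✓; |PA| = 17.20 ✓; ∠(PA, AD) = 90.00° ✓; |AD| = 24.50 ✓; ∠ADZ = 124.8° ✓; |DZ| = 18.40 ✗.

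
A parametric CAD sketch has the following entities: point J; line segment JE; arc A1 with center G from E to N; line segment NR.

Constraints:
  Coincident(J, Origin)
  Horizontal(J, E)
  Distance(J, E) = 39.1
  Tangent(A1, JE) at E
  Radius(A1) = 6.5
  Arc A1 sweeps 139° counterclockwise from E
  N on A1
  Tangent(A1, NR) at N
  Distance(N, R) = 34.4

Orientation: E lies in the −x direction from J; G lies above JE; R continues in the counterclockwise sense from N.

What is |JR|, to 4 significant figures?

69.65

On A1, E sits at bearing -90° from G; a 139° counterclockwise sweep puts N at bearing 49°, so N = G + 6.5·(cos 49°, sin 49°) = (-34.84, 11.41). A1 meets NR tangentially, so GN is at right angles to NR, so NR runs along (−sin 49°, cos 49°); with |NR| = 34.4, R = (-60.80, 33.97). Then |JR| = |R − J| = 69.65.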